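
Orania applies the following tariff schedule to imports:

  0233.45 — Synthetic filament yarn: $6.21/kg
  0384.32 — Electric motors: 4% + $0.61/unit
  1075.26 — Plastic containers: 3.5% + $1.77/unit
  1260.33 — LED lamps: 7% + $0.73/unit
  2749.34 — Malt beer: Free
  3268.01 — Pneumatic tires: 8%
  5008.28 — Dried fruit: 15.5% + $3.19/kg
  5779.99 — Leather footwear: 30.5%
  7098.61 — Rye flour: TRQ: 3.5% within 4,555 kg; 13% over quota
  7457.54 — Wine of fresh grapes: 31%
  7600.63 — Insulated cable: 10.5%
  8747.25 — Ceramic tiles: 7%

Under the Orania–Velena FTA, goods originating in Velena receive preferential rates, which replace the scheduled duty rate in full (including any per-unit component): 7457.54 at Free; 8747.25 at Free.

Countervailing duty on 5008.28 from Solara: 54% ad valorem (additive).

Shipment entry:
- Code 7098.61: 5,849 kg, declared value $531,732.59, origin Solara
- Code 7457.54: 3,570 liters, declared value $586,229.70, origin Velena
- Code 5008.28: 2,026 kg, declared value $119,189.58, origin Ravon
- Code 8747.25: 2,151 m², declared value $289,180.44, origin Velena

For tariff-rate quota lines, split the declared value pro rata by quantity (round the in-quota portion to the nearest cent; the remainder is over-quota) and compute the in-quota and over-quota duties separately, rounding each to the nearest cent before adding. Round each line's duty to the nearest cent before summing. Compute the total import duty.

$54,723.53

Line 1 (7098.61, Solara, 5,849 kg, $531,732.59):
Code 7098.61 is under a tariff-rate quota (threshold 4,555 kg). In-quota: 4,555 kg at 3.5%; over-quota: 1,294 kg at 13%.
Pro-rata value split: in-quota = $531,732.59 × 4,555/5,849 = $414,095.05; over-quota = $531,732.59 − $414,095.05 = $117,637.54.
In-quota duty = $414,095.05 × 3.5% = $14,493.33. Over-quota duty = $117,637.54 × 13% = $15,292.88.
Line duty = $14,493.33 + $15,292.88 = $29,786.21.
Line 2 (7457.54, Velena, 3,570 liters, $586,229.70):
Base rate for 7457.54 is 31%.
Origin Velena qualifies under the Orania–Velena agreement and 7457.54 is covered: preferential rate Free applies instead.
Duty = $586,229.70 × 0% = $0.00.
Line 3 (5008.28, Ravon, 2,026 kg, $119,189.58):
Base rate for 5008.28 is 15.5% + $3.19/kg.
The additional-duty order on 5008.28 targets Solara, not Ravon; it does not apply.
Duty = $119,189.58 × 15.5% + 2,026 × $3.19 = $24,937.32.
Line 4 (8747.25, Velena, 2,151 m², $289,180.44):
Base rate for 8747.25 is 7%.
Origin Velena qualifies under the Orania–Velena agreement and 8747.25 is covered: preferential rate Free applies instead.
Duty = $289,180.44 × 0% = $0.00.
Total = $29,786.21 + $0.00 + $24,937.32 + $0.00 = $54,723.53.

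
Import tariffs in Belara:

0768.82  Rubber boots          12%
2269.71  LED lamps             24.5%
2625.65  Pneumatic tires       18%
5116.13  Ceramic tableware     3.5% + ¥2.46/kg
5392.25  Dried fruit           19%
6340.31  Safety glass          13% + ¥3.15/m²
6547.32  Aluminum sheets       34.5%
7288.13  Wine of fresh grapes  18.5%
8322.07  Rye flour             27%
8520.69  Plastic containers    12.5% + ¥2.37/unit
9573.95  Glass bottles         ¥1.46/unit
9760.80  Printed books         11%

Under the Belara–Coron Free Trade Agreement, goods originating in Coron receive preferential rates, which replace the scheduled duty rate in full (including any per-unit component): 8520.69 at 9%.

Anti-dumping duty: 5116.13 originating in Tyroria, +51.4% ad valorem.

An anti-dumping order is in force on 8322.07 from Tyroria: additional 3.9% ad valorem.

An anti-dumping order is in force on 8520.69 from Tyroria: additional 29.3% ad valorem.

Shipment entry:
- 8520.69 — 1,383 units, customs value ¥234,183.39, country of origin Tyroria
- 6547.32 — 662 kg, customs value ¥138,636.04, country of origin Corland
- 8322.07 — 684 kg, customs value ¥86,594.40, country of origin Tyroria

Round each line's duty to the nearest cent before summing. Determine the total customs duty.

Line 1 (8520.69, Tyroria, 1,383 units, ¥234,183.39):
Base rate for 8520.69 is 12.5% + ¥2.37/unit.
8520.69 has an FTA preferential rate, but origin Tyroria is not Coron; base rate stands.
Additional duty on 8520.69 from Tyroria: +29.3%. Applied ad valorem rate: 12.5% + 29.3% = 41.8%.
Duty = ¥234,183.39 × 41.8% + 1,383 × ¥2.37 = ¥101,166.37.
Line 2 (6547.32, Corland, 662 kg, ¥138,636.04):
Base rate for 6547.32 is 34.5%.
Duty = ¥138,636.04 × 34.5% = ¥47,829.43.
Line 3 (8322.07, Tyroria, 684 kg, ¥86,594.40):
Base rate for 8322.07 is 27%.
Additional duty on 8322.07 from Tyroria: +3.9%. Applied ad valorem rate: 27% + 3.9% = 30.9%.
Duty = ¥86,594.40 × 30.9% = ¥26,757.67.
Total = ¥101,166.37 + ¥47,829.43 + ¥26,757.67 = ¥175,753.47.

¥175,753.47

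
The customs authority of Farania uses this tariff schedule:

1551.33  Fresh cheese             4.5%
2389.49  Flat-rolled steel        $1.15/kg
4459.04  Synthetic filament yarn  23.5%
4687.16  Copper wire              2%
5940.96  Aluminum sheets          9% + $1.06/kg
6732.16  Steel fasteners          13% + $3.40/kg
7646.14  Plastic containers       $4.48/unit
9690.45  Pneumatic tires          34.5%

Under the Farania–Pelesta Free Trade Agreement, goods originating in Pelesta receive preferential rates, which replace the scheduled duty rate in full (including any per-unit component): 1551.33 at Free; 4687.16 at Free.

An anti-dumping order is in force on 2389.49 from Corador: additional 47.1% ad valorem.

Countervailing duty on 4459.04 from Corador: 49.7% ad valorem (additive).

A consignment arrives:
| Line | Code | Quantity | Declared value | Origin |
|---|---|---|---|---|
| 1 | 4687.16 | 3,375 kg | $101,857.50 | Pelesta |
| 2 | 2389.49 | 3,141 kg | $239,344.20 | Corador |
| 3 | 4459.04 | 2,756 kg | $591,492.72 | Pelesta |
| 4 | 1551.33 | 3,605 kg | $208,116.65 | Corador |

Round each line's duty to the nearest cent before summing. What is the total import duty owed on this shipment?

$264,709.31

Line 1 (4687.16, Pelesta, 3,375 kg, $101,857.50):
Base rate for 4687.16 is 2%.
Origin Pelesta qualifies under the Farania–Pelesta agreement and 4687.16 is covered: preferential rate Free applies instead.
Duty = $101,857.50 × 0% = $0.00.
Line 2 (2389.49, Corador, 3,141 kg, $239,344.20):
Base rate for 2389.49 is $1.15/kg.
Additional duty on 2389.49 from Corador: +47.1% ad valorem. Applied ad valorem rate = 47.1%.
Duty = $239,344.20 × 47.1% + 3,141 × $1.15 = $116,343.27.
Line 3 (4459.04, Pelesta, 2,756 kg, $591,492.72):
Base rate for 4459.04 is 23.5%.
Origin Pelesta is the FTA partner but 4459.04 is not on the preference list; base rate stands.
The additional-duty order on 4459.04 targets Corador, not Pelesta; it does not apply.
Duty = $591,492.72 × 23.5% = $139,000.79.
Line 4 (1551.33, Corador, 3,605 kg, $208,116.65):
Base rate for 1551.33 is 4.5%.
1551.33 has an FTA preferential rate, but origin Corador is not Pelesta; base rate stands.
Duty = $208,116.65 × 4.5% = $9,365.25.
Total = $0.00 + $116,343.27 + $139,000.79 + $9,365.25 = $264,709.31.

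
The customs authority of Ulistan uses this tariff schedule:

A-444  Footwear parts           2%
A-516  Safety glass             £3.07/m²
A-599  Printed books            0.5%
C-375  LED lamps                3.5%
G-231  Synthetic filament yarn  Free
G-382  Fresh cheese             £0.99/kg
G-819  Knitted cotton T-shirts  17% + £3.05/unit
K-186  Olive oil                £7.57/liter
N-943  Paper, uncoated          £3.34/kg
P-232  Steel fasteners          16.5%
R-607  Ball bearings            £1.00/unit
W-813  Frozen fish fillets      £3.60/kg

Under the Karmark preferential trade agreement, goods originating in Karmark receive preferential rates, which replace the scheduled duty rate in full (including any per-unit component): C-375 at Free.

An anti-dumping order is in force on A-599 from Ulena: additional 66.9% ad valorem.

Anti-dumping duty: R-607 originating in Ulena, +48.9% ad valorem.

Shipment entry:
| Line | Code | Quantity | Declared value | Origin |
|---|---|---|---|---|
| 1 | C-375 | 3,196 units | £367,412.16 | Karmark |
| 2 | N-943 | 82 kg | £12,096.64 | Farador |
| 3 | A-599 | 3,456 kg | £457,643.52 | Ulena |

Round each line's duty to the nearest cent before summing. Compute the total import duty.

£308,725.61

Line 1 (C-375, Karmark, 3,196 units, £367,412.16):
Base rate for C-375 is 3.5%.
Origin Karmark qualifies under the Ulistan–Karmark agreement and C-375 is covered: preferential rate Free applies instead.
Duty = £367,412.16 × 0% = £0.00.
Line 2 (N-943, Farador, 82 kg, £12,096.64):
Base rate for N-943 is £3.34/kg.
Duty = 82 × £3.34 = £273.88.
Line 3 (A-599, Ulena, 3,456 kg, £457,643.52):
Base rate for A-599 is 0.5%.
Additional duty on A-599 from Ulena: +66.9%. Applied ad valorem rate: 0.5% + 66.9% = 67.4%.
Duty = £457,643.52 × 67.4% = £308,451.73.
Total = £0.00 + £273.88 + £308,451.73 = £308,725.61.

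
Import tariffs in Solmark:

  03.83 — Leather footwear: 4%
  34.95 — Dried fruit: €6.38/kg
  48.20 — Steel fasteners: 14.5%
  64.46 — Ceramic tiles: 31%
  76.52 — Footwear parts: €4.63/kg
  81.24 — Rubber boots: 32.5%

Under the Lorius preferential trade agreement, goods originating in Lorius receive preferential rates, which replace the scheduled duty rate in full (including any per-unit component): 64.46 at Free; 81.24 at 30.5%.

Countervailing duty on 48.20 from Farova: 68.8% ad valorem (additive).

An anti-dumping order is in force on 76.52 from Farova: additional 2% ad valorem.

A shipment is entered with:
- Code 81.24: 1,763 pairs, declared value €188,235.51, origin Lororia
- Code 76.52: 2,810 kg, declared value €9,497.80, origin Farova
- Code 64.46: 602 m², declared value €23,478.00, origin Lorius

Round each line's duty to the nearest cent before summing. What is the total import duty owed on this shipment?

€74,376.80

Line 1 (81.24, Lororia, 1,763 pairs, €188,235.51):
Base rate for 81.24 is 32.5%.
81.24 has an FTA preferential rate, but origin Lororia is not Lorius; base rate stands.
Duty = €188,235.51 × 32.5% = €61,176.54.
Line 2 (76.52, Farova, 2,810 kg, €9,497.80):
Base rate for 76.52 is €4.63/kg.
Additional duty on 76.52 from Farova: +2% ad valorem. Applied ad valorem rate = 2%.
Duty = €9,497.80 × 2% + 2,810 × €4.63 = €13,200.26.
Line 3 (64.46, Lorius, 602 m², €23,478.00):
Base rate for 64.46 is 31%.
Origin Lorius qualifies under the Solmark–Lorius agreement and 64.46 is covered: preferential rate Free applies instead.
Duty = €23,478.00 × 0% = €0.00.
Total = €61,176.54 + €13,200.26 + €0.00 = €74,376.80.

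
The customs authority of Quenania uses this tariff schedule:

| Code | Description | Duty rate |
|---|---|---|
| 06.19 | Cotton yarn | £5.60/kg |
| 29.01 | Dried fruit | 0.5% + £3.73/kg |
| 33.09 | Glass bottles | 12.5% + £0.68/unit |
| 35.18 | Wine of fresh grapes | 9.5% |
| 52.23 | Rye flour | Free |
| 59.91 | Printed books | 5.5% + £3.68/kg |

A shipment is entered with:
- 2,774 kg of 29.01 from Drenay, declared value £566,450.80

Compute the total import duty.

Line 1 (29.01, Drenay, 2,774 kg, £566,450.80):
Base rate for 29.01 is 0.5% + £3.73/kg.
Duty = £566,450.80 × 0.5% + 2,774 × £3.73 = £13,179.27.

£13,179.27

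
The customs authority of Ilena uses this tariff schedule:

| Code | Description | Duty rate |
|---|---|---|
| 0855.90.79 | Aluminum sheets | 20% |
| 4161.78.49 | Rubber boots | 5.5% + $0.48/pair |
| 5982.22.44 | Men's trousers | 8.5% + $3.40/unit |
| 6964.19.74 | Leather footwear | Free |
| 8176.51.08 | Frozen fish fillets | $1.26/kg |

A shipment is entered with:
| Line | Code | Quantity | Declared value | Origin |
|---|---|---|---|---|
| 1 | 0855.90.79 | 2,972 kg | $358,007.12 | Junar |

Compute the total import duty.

Line 1 (0855.90.79, Junar, 2,972 kg, $358,007.12):
Base rate for 0855.90.79 is 20%.
Duty = $358,007.12 × 20% = $71,601.42.

$71,601.42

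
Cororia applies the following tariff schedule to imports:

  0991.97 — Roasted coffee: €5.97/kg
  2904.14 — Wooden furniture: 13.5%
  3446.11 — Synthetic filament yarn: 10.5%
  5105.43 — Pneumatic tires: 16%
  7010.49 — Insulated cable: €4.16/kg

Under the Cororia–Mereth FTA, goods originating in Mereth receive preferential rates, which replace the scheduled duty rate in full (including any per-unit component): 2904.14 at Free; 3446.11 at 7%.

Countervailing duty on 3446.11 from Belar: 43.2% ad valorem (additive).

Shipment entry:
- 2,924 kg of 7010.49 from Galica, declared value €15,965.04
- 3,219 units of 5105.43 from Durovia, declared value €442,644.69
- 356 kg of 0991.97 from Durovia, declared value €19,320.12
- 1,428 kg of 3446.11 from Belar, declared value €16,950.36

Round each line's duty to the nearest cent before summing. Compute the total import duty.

Line 1 (7010.49, Galica, 2,924 kg, €15,965.04):
Base rate for 7010.49 is €4.16/kg.
Duty = 2,924 × €4.16 = €12,163.84.
Line 2 (5105.43, Durovia, 3,219 units, €442,644.69):
Base rate for 5105.43 is 16%.
Duty = €442,644.69 × 16% = €70,823.15.
Line 3 (0991.97, Durovia, 356 kg, €19,320.12):
Base rate for 0991.97 is €5.97/kg.
Duty = 356 × €5.97 = €2,125.32.
Line 4 (3446.11, Belar, 1,428 kg, €16,950.36):
Base rate for 3446.11 is 10.5%.
3446.11 has an FTA preferential rate, but origin Belar is not Mereth; base rate stands.
Additional duty on 3446.11 from Belar: +43.2%. Applied ad valorem rate: 10.5% + 43.2% = 53.7%.
Duty = €16,950.36 × 53.7% = €9,102.34.
Total = €12,163.84 + €70,823.15 + €2,125.32 + €9,102.34 = €94,214.65.

€94,214.65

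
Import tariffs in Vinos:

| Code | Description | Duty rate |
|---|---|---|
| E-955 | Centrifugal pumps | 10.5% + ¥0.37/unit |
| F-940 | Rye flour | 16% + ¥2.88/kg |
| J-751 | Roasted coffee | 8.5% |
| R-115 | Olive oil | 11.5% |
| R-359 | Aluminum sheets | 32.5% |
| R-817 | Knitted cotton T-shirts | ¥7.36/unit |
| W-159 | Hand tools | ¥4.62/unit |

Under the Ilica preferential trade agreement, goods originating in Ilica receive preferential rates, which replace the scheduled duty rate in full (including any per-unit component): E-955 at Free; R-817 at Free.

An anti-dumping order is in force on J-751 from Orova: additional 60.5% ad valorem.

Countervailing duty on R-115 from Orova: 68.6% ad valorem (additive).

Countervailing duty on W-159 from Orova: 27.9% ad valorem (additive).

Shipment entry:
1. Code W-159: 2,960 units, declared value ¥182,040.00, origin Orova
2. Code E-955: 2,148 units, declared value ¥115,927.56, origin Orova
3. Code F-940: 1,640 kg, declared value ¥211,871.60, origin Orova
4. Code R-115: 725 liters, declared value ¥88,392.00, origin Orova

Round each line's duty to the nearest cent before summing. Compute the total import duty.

¥186,856.16

Line 1 (W-159, Orova, 2,960 units, ¥182,040.00):
Base rate for W-159 is ¥4.62/unit.
Additional duty on W-159 from Orova: +27.9% ad valorem. Applied ad valorem rate = 27.9%.
Duty = ¥182,040.00 × 27.9% + 2,960 × ¥4.62 = ¥64,464.36.
Line 2 (E-955, Orova, 2,148 units, ¥115,927.56):
Base rate for E-955 is 10.5% + ¥0.37/unit.
E-955 has an FTA preferential rate, but origin Orova is not Ilica; base rate stands.
Duty = ¥115,927.56 × 10.5% + 2,148 × ¥0.37 = ¥12,967.15.
Line 3 (F-940, Orova, 1,640 kg, ¥211,871.60):
Base rate for F-940 is 16% + ¥2.88/kg.
Duty = ¥211,871.60 × 16% + 1,640 × ¥2.88 = ¥38,622.66.
Line 4 (R-115, Orova, 725 liters, ¥88,392.00):
Base rate for R-115 is 11.5%.
Additional duty on R-115 from Orova: +68.6%. Applied ad valorem rate: 11.5% + 68.6% = 80.1%.
Duty = ¥88,392.00 × 80.1% = ¥70,801.99.
Total = ¥64,464.36 + ¥12,967.15 + ¥38,622.66 + ¥70,801.99 = ¥186,856.16.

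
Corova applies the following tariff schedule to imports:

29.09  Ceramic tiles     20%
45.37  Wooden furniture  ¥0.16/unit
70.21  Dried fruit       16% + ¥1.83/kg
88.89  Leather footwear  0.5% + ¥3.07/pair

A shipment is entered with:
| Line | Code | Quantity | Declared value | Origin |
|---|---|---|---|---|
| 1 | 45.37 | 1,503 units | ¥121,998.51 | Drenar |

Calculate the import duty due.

¥240.48

Line 1 (45.37, Drenar, 1,503 units, ¥121,998.51):
Base rate for 45.37 is ¥0.16/unit.
Duty = 1,503 × ¥0.16 = ¥240.48.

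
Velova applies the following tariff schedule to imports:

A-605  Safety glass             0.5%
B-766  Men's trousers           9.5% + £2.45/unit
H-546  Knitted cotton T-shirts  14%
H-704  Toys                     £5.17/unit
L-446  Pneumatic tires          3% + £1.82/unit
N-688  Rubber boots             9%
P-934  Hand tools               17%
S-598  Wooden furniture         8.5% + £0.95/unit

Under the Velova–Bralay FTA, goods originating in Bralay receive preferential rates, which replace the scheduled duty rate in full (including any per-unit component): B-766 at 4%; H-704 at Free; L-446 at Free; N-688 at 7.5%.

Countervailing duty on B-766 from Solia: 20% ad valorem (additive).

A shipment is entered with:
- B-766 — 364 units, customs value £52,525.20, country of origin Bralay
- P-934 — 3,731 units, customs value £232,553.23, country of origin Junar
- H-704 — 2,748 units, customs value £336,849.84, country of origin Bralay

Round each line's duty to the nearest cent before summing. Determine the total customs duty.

£41,635.06

Line 1 (B-766, Bralay, 364 units, £52,525.20):
Base rate for B-766 is 9.5% + £2.45/unit.
Origin Bralay qualifies under the Velova–Bralay agreement and B-766 is covered: preferential rate 4% applies instead.
The additional-duty order on B-766 targets Solia, not Bralay; it does not apply.
Duty = £52,525.20 × 4% = £2,101.01.
Line 2 (P-934, Junar, 3,731 units, £232,553.23):
Base rate for P-934 is 17%.
Duty = £232,553.23 × 17% = £39,534.05.
Line 3 (H-704, Bralay, 2,748 units, £336,849.84):
Base rate for H-704 is £5.17/unit.
Origin Bralay qualifies under the Velova–Bralay agreement and H-704 is covered: preferential rate Free applies instead.
Duty = £336,849.84 × 0% = £0.00.
Total = £2,101.01 + £39,534.05 + £0.00 = £41,635.06.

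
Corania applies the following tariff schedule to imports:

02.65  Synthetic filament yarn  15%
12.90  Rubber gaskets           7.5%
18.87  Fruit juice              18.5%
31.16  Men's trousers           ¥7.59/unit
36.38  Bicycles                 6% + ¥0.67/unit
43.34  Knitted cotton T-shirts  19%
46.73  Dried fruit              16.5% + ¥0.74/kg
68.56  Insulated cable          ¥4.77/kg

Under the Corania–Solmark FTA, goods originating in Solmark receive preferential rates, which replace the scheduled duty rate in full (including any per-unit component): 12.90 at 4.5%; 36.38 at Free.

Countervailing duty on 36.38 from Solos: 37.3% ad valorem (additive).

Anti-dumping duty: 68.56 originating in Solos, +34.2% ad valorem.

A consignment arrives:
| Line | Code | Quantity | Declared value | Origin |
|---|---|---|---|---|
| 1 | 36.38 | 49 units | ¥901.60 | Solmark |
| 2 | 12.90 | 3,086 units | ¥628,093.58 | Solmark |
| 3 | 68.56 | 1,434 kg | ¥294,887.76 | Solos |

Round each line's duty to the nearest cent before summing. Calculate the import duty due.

Line 1 (36.38, Solmark, 49 units, ¥901.60):
Base rate for 36.38 is 6% + ¥0.67/unit.
Origin Solmark qualifies under the Corania–Solmark agreement and 36.38 is covered: preferential rate Free applies instead.
The additional-duty order on 36.38 targets Solos, not Solmark; it does not apply.
Duty = ¥901.60 × 0% = ¥0.00.
Line 2 (12.90, Solmark, 3,086 units, ¥628,093.58):
Base rate for 12.90 is 7.5%.
Origin Solmark qualifies under the Corania–Solmark agreement and 12.90 is covered: preferential rate 4.5% applies instead.
Duty = ¥628,093.58 × 4.5% = ¥28,264.21.
Line 3 (68.56, Solos, 1,434 kg, ¥294,887.76):
Base rate for 68.56 is ¥4.77/kg.
Additional duty on 68.56 from Solos: +34.2% ad valorem. Applied ad valorem rate = 34.2%.
Duty = ¥294,887.76 × 34.2% + 1,434 × ¥4.77 = ¥107,691.79.
Total = ¥0.00 + ¥28,264.21 + ¥107,691.79 = ¥135,956.00.

¥135,956.00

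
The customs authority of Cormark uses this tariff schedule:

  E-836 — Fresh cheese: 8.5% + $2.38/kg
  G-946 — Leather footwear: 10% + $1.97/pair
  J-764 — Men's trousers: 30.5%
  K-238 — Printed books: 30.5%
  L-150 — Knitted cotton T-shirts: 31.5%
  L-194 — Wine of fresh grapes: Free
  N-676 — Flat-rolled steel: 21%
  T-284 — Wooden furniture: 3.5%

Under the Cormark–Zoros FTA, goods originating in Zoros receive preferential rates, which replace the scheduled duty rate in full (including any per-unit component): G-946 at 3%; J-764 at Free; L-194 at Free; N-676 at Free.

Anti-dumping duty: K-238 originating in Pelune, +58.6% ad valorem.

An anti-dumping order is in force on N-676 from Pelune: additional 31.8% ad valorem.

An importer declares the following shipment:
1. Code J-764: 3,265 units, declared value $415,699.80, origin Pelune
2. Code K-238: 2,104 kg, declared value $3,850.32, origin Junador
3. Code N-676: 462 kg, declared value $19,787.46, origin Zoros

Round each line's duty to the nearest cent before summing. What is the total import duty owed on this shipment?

Line 1 (J-764, Pelune, 3,265 units, $415,699.80):
Base rate for J-764 is 30.5%.
J-764 has an FTA preferential rate, but origin Pelune is not Zoros; base rate stands.
Duty = $415,699.80 × 30.5% = $126,788.44.
Line 2 (K-238, Junador, 2,104 kg, $3,850.32):
Base rate for K-238 is 30.5%.
The additional-duty order on K-238 targets Pelune, not Junador; it does not apply.
Duty = $3,850.32 × 30.5% = $1,174.35.
Line 3 (N-676, Zoros, 462 kg, $19,787.46):
Base rate for N-676 is 21%.
Origin Zoros qualifies under the Cormark–Zoros agreement and N-676 is covered: preferential rate Free applies instead.
The additional-duty order on N-676 targets Pelune, not Zoros; it does not apply.
Duty = $19,787.46 × 0% = $0.00.
Total = $126,788.44 + $1,174.35 + $0.00 = $127,962.79.

$127,962.79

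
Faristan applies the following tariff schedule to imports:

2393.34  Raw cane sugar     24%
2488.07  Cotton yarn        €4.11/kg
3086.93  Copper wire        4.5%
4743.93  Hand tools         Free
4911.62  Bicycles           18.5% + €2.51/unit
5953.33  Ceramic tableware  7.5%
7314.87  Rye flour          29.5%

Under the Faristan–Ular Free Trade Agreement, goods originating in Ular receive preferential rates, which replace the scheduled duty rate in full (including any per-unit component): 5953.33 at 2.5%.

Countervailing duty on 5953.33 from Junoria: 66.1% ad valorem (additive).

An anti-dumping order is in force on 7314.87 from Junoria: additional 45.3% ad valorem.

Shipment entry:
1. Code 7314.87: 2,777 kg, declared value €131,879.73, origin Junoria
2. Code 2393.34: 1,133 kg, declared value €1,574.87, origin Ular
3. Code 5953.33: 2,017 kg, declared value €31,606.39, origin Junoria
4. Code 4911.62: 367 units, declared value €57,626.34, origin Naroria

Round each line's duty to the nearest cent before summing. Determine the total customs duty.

Line 1 (7314.87, Junoria, 2,777 kg, €131,879.73):
Base rate for 7314.87 is 29.5%.
Additional duty on 7314.87 from Junoria: +45.3%. Applied ad valorem rate: 29.5% + 45.3% = 74.8%.
Duty = €131,879.73 × 74.8% = €98,646.04.
Line 2 (2393.34, Ular, 1,133 kg, €1,574.87):
Base rate for 2393.34 is 24%.
Origin Ular is the FTA partner but 2393.34 is not on the preference list; base rate stands.
Duty = €1,574.87 × 24% = €377.97.
Line 3 (5953.33, Junoria, 2,017 kg, €31,606.39):
Base rate for 5953.33 is 7.5%.
5953.33 has an FTA preferential rate, but origin Junoria is not Ular; base rate stands.
Additional duty on 5953.33 from Junoria: +66.1%. Applied ad valorem rate: 7.5% + 66.1% = 73.6%.
Duty = €31,606.39 × 73.6% = €23,262.30.
Line 4 (4911.62, Naroria, 367 units, €57,626.34):
Base rate for 4911.62 is 18.5% + €2.51/unit.
Duty = €57,626.34 × 18.5% + 367 × €2.51 = €11,582.04.
Total = €98,646.04 + €377.97 + €23,262.30 + €11,582.04 = €133,868.35.

€133,868.35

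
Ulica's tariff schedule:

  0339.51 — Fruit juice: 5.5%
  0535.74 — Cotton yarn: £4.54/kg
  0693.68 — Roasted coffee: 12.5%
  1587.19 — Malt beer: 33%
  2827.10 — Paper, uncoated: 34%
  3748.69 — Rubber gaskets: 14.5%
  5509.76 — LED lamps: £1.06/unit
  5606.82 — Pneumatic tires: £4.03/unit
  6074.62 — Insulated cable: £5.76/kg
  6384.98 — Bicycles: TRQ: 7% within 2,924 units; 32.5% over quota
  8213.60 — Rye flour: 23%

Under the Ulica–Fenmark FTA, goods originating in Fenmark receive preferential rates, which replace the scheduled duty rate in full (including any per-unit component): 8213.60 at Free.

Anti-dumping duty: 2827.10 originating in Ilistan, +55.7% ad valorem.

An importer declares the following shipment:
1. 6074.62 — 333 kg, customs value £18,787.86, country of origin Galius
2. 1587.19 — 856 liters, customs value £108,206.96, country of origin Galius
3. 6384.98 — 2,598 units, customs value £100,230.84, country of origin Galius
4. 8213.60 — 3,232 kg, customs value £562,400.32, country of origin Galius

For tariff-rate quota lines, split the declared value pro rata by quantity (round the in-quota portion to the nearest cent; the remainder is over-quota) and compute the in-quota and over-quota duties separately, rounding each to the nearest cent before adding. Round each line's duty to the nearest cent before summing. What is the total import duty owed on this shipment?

Line 1 (6074.62, Galius, 333 kg, £18,787.86):
Base rate for 6074.62 is £5.76/kg.
Duty = 333 × £5.76 = £1,918.08.
Line 2 (1587.19, Galius, 856 liters, £108,206.96):
Base rate for 1587.19 is 33%.
Duty = £108,206.96 × 33% = £35,708.30.
Line 3 (6384.98, Galius, 2,598 units, £100,230.84):
Code 6384.98 is under a tariff-rate quota (threshold 2,924 units). Quantity 2,598 units is within the quota, so the in-quota rate 7% applies to the full value.
Duty = £100,230.84 × 7% = £7,016.16.
Line 4 (8213.60, Galius, 3,232 kg, £562,400.32):
Base rate for 8213.60 is 23%.
8213.60 has an FTA preferential rate, but origin Galius is not Fenmark; base rate stands.
Duty = £562,400.32 × 23% = £129,352.07.
Total = £1,918.08 + £35,708.30 + £7,016.16 + £129,352.07 = £173,994.61.

£173,994.61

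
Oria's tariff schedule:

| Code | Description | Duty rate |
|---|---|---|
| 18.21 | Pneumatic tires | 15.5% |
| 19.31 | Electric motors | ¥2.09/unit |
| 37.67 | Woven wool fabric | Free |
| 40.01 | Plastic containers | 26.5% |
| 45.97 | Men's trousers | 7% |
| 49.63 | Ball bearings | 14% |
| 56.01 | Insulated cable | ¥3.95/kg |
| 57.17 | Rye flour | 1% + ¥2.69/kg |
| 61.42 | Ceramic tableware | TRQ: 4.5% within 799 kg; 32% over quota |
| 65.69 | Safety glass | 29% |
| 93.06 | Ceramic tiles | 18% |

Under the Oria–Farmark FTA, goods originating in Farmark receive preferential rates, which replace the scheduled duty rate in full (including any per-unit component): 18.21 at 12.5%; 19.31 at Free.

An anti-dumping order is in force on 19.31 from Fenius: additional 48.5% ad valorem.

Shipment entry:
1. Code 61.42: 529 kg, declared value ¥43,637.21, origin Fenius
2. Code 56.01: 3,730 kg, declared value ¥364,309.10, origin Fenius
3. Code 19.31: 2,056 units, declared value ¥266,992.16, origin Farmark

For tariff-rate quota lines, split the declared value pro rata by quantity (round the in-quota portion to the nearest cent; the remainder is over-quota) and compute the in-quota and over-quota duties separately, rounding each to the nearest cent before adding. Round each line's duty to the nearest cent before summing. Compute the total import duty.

¥16,697.17

Line 1 (61.42, Fenius, 529 kg, ¥43,637.21):
Code 61.42 is under a tariff-rate quota (threshold 799 kg). Quantity 529 kg is within the quota, so the in-quota rate 4.5% applies to the full value.
Duty = ¥43,637.21 × 4.5% = ¥1,963.67.
Line 2 (56.01, Fenius, 3,730 kg, ¥364,309.10):
Base rate for 56.01 is ¥3.95/kg.
Duty = 3,730 × ¥3.95 = ¥14,733.50.
Line 3 (19.31, Farmark, 2,056 units, ¥266,992.16):
Base rate for 19.31 is ¥2.09/unit.
Origin Farmark qualifies under the Oria–Farmark agreement and 19.31 is covered: preferential rate Free applies instead.
The additional-duty order on 19.31 targets Fenius, not Farmark; it does not apply.
Duty = ¥266,992.16 × 0% = ¥0.00.
Total = ¥1,963.67 + ¥14,733.50 + ¥0.00 = ¥16,697.17.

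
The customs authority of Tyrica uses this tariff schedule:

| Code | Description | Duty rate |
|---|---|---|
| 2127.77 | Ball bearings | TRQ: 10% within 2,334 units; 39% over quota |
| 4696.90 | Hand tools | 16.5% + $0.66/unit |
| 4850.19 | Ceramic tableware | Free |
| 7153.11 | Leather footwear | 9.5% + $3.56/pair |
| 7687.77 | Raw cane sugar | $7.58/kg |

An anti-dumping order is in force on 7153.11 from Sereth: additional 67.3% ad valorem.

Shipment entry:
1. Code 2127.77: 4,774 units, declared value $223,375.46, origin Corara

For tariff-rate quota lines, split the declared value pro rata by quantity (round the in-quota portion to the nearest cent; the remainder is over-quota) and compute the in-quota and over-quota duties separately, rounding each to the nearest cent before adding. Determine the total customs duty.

Line 1 (2127.77, Corara, 4,774 units, $223,375.46):
Code 2127.77 is under a tariff-rate quota (threshold 2,334 units). In-quota: 2,334 units at 10%; over-quota: 2,440 units at 39%.
Pro-rata value split: in-quota = $223,375.46 × 2,334/4,774 = $109,207.86; over-quota = $223,375.46 − $109,207.86 = $114,167.60.
In-quota duty = $109,207.86 × 10% = $10,920.79. Over-quota duty = $114,167.60 × 39% = $44,525.36.
Line duty = $10,920.79 + $44,525.36 = $55,446.15.

$55,446.15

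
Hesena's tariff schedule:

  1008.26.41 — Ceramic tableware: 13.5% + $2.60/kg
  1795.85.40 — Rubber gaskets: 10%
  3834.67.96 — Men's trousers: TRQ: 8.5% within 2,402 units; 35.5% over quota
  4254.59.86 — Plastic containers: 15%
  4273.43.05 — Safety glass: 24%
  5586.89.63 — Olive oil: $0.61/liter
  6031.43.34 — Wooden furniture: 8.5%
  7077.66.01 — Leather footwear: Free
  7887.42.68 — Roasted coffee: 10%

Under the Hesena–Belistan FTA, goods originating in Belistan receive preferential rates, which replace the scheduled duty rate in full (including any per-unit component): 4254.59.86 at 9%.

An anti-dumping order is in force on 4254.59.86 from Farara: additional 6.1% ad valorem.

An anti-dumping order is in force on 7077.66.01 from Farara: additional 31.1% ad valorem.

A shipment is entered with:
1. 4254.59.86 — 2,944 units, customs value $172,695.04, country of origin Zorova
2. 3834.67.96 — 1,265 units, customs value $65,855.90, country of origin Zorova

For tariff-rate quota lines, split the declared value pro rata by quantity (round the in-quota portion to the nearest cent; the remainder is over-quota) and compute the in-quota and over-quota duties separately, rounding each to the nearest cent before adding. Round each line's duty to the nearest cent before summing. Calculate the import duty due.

$31,502.01

Line 1 (4254.59.86, Zorova, 2,944 units, $172,695.04):
Base rate for 4254.59.86 is 15%.
4254.59.86 has an FTA preferential rate, but origin Zorova is not Belistan; base rate stands.
The additional-duty order on 4254.59.86 targets Farara, not Zorova; it does not apply.
Duty = $172,695.04 × 15% = $25,904.26.
Line 2 (3834.67.96, Zorova, 1,265 units, $65,855.90):
Code 3834.67.96 is under a tariff-rate quota (threshold 2,402 units). Quantity 1,265 units is within the quota, so the in-quota rate 8.5% applies to the full value.
Duty = $65,855.90 × 8.5% = $5,597.75.
Total = $25,904.26 + $5,597.75 = $31,502.01.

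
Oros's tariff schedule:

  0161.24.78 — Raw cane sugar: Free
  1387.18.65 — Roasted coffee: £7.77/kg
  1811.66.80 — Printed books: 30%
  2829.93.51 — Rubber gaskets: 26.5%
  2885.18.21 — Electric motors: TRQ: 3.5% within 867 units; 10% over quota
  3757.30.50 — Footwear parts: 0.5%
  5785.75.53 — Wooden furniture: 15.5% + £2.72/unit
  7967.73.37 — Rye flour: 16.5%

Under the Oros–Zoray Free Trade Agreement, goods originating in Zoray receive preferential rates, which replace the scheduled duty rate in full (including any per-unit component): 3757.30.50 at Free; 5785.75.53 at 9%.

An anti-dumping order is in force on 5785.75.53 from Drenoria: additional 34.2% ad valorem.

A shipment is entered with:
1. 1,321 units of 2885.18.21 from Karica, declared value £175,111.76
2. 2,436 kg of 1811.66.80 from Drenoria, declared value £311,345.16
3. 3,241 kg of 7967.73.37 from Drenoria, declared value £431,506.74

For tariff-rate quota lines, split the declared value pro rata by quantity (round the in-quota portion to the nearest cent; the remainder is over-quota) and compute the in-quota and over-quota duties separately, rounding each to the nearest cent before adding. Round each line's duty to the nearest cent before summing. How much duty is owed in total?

£174,642.91

Line 1 (2885.18.21, Karica, 1,321 units, £175,111.76):
Code 2885.18.21 is under a tariff-rate quota (threshold 867 units). In-quota: 867 units at 3.5%; over-quota: 454 units at 10%.
Pro-rata value split: in-quota = £175,111.76 × 867/1,321 = £114,929.52; over-quota = £175,111.76 − £114,929.52 = £60,182.24.
In-quota duty = £114,929.52 × 3.5% = £4,022.53. Over-quota duty = £60,182.24 × 10% = £6,018.22.
Line duty = £4,022.53 + £6,018.22 = £10,040.75.
Line 2 (1811.66.80, Drenoria, 2,436 kg, £311,345.16):
Base rate for 1811.66.80 is 30%.
Duty = £311,345.16 × 30% = £93,403.55.
Line 3 (7967.73.37, Drenoria, 3,241 kg, £431,506.74):
Base rate for 7967.73.37 is 16.5%.
Duty = £431,506.74 × 16.5% = £71,198.61.
Total = £10,040.75 + £93,403.55 + £71,198.61 = £174,642.91.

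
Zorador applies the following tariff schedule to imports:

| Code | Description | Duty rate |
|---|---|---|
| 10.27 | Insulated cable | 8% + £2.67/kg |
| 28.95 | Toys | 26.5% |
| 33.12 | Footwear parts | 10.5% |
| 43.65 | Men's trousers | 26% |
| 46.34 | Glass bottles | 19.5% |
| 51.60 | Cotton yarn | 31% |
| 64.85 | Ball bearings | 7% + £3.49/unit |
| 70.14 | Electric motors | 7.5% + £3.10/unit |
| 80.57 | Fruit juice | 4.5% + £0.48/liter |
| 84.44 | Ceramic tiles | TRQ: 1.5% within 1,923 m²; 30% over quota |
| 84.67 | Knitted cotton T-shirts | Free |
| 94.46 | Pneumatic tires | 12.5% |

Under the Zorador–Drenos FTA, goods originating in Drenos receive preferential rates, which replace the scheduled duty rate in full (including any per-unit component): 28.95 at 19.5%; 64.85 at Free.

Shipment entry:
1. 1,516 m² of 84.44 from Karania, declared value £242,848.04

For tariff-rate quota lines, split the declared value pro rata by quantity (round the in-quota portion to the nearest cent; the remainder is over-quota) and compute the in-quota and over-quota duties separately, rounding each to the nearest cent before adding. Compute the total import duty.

£3,642.72

Line 1 (84.44, Karania, 1,516 m², £242,848.04):
Code 84.44 is under a tariff-rate quota (threshold 1,923 m²). Quantity 1,516 m² is within the quota, so the in-quota rate 1.5% applies to the full value.
Duty = £242,848.04 × 1.5% = £3,642.72.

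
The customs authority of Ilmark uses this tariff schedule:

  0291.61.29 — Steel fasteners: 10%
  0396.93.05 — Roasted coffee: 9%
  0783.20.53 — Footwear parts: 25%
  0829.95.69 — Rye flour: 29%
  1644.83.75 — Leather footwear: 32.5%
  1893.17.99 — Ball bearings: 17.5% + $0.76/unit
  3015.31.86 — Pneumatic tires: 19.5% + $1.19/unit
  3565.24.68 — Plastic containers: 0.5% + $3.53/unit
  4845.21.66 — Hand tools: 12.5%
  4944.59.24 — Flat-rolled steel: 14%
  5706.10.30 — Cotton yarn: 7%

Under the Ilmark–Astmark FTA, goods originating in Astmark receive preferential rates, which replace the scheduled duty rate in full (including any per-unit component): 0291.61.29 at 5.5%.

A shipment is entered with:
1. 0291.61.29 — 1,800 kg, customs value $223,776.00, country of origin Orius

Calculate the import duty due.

$22,377.60

Line 1 (0291.61.29, Orius, 1,800 kg, $223,776.00):
Base rate for 0291.61.29 is 10%.
0291.61.29 has an FTA preferential rate, but origin Orius is not Astmark; base rate stands.
Duty = $223,776.00 × 10% = $22,377.60.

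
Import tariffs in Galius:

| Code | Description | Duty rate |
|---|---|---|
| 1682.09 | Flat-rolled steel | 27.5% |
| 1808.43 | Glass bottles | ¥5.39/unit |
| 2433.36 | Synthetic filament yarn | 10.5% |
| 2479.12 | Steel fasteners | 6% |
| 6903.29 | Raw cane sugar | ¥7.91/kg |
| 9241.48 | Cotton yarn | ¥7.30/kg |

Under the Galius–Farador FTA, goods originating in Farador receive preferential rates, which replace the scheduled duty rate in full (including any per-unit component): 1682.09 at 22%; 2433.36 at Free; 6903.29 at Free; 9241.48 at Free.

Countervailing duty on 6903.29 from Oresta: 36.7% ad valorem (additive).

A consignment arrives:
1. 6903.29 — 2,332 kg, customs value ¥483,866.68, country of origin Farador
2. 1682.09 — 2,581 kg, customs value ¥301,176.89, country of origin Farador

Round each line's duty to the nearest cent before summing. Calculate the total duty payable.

¥66,258.92

Line 1 (6903.29, Farador, 2,332 kg, ¥483,866.68):
Base rate for 6903.29 is ¥7.91/kg.
Origin Farador qualifies under the Galius–Farador agreement and 6903.29 is covered: preferential rate Free applies instead.
The additional-duty order on 6903.29 targets Oresta, not Farador; it does not apply.
Duty = ¥483,866.68 × 0% = ¥0.00.
Line 2 (1682.09, Farador, 2,581 kg, ¥301,176.89):
Base rate for 1682.09 is 27.5%.
Origin Farador qualifies under the Galius–Farador agreement and 1682.09 is covered: preferential rate 22% applies instead.
Duty = ¥301,176.89 × 22% = ¥66,258.92.
Total = ¥0.00 + ¥66,258.92 = ¥66,258.92.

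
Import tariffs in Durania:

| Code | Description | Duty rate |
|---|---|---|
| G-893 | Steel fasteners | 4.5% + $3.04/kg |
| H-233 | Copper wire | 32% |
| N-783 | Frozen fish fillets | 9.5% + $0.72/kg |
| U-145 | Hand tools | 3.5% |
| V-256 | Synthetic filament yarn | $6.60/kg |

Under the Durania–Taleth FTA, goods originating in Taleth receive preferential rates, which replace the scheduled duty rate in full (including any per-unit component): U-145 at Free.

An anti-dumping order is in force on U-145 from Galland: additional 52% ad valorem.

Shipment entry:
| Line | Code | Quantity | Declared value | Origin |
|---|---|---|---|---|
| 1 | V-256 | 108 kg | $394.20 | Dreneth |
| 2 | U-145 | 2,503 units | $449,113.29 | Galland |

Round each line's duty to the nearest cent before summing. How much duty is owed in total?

Line 1 (V-256, Dreneth, 108 kg, $394.20):
Base rate for V-256 is $6.60/kg.
Duty = 108 × $6.60 = $712.80.
Line 2 (U-145, Galland, 2,503 units, $449,113.29):
Base rate for U-145 is 3.5%.
U-145 has an FTA preferential rate, but origin Galland is not Taleth; base rate stands.
Additional duty on U-145 from Galland: +52%. Applied ad valorem rate: 3.5% + 52% = 55.5%.
Duty = $449,113.29 × 55.5% = $249,257.88.
Total = $712.80 + $249,257.88 = $249,970.68.

$249,970.68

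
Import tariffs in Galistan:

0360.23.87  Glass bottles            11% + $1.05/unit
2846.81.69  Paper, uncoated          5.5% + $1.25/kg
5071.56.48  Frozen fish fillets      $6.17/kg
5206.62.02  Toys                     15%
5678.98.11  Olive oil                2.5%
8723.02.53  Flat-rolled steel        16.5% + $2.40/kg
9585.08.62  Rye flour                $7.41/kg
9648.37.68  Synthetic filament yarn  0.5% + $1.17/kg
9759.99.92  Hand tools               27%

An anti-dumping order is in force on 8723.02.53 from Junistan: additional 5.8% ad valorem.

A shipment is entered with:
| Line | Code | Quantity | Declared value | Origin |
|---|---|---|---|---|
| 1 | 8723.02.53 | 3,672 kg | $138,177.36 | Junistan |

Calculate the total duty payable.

Line 1 (8723.02.53, Junistan, 3,672 kg, $138,177.36):
Base rate for 8723.02.53 is 16.5% + $2.40/kg.
Additional duty on 8723.02.53 from Junistan: +5.8%. Applied ad valorem rate: 16.5% + 5.8% = 22.3%.
Duty = $138,177.36 × 22.3% + 3,672 × $2.40 = $39,626.35.

$39,626.35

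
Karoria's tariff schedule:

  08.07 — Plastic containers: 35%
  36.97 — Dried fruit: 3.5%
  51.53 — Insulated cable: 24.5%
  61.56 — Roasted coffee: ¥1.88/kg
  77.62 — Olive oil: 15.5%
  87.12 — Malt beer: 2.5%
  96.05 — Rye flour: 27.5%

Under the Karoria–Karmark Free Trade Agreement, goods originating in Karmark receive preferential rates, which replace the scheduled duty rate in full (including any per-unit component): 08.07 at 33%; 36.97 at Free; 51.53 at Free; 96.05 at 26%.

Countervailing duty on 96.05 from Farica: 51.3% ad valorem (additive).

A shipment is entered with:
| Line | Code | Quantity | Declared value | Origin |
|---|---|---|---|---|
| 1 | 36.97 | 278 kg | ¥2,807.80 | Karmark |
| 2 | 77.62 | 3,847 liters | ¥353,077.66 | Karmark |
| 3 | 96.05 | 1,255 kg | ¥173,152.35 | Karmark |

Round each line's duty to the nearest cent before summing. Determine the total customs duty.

Line 1 (36.97, Karmark, 278 kg, ¥2,807.80):
Base rate for 36.97 is 3.5%.
Origin Karmark qualifies under the Karoria–Karmark agreement and 36.97 is covered: preferential rate Free applies instead.
Duty = ¥2,807.80 × 0% = ¥0.00.
Line 2 (77.62, Karmark, 3,847 liters, ¥353,077.66):
Base rate for 77.62 is 15.5%.
Origin Karmark is the FTA partner but 77.62 is not on the preference list; base rate stands.
Duty = ¥353,077.66 × 15.5% = ¥54,727.04.
Line 3 (96.05, Karmark, 1,255 kg, ¥173,152.35):
Base rate for 96.05 is 27.5%.
Origin Karmark qualifies under the Karoria–Karmark agreement and 96.05 is covered: preferential rate 26% applies instead.
The additional-duty order on 96.05 targets Farica, not Karmark; it does not apply.
Duty = ¥173,152.35 × 26% = ¥45,019.61.
Total = ¥0.00 + ¥54,727.04 + ¥45,019.61 = ¥99,746.65.

¥99,746.65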